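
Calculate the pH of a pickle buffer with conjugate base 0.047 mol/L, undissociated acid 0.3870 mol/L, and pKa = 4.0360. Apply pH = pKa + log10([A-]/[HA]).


ratio = [A-] / [HA] = 0.047 / 0.3870 = 0.1214
log10(ratio) = -0.9156
pH = pKa + log10(ratio) = 4.0360 - 0.9156 = 3.1204


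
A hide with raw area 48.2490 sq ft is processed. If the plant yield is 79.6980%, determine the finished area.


Formula: finished = raw * yield / 100
Substituting: finished = 48.2490 * 79.6980 / 100
Result: 38.4535 sq ft


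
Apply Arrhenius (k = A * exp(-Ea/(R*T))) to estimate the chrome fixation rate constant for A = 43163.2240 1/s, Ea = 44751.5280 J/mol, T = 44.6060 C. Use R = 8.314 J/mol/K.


T_K = T_C + 273.15 = 44.6060 + 273.15 = 317.7560 K
exponent = -Ea / (R * T_K) = -44751.5280 / (8.314 * 317.7560) = -16.9396
k = A * exp(exponent) = 43163.2240 * exp(-16.9396) = 0.00189812 1/s


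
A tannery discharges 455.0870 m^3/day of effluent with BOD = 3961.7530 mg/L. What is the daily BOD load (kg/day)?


Formula: BOD_load = volume * conc / 1000
Substituting: BOD_load = 455.0870 * 3961.7530 / 1000
Result: 1802.9423 kg/day


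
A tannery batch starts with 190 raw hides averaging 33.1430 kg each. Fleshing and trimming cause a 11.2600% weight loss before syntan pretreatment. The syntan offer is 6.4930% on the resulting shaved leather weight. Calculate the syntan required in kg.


Total_raw = N * avg_wt = 190 * 33.1430 = 6297.1700 kg
Substrate = Total_raw * (1 - loss/100) = 6297.1700 * (1 - 11.2600/100) = 5588.1087 kg
Syntan = Substrate * pct / 100 = 5588.1087 * 6.4930 / 100 = 362.8359 kg


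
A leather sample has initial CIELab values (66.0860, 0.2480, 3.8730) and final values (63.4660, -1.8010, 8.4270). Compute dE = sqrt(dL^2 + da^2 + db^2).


dL = -2.6200, da = -2.0490, db = 4.5540
dE = sqrt((-2.6200)^2 + (-2.0490)^2 + 4.5540^2) = 5.6393


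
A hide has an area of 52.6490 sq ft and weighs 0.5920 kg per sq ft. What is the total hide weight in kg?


Formula: Weight = area * weight_per_sqft
Substituting: Weight = 52.6490 * 0.5920
Result: 31.1682 kg


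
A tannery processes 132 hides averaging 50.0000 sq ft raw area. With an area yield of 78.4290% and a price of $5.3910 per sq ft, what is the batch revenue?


Raw_total = N * avg_area = 132 * 50.0000 = 6600.0000 sq ft
Finished = Raw_total * yield / 100 = 6600.0000 * 78.4290 / 100 = 5176.3140 sq ft
Value = Finished * price = 5176.3140 * 5.3910 = 27905.5088 $


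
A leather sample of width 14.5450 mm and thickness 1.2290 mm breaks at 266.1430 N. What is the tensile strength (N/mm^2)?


Formula: TS = force / (width * thickness)
Substituting: TS = 266.1430 / (14.5450 * 1.2290)
Result: 14.8884 N/mm^2


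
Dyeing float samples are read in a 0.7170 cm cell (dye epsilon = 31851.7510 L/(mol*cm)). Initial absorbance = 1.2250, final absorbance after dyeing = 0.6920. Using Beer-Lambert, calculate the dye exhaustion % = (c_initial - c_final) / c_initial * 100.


c_initial = A_i / (epsilon * l) = 1.2250 / (31851.7510 * 0.7170) = 5.3639e-05 mol/L
c_final = A_f / (epsilon * l) = 0.6920 / (31851.7510 * 0.7170) = 3.0301e-05 mol/L
Exhaustion = (c_initial - c_final) / c_initial * 100 = (5.3639e-05 - 3.0301e-05) / 5.3639e-05 * 100 = 43.5102 %


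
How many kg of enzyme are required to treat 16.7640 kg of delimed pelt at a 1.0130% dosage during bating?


Formula: Enzyme = substrate * pct / 100
Substituting: Enzyme = 16.7640 * 1.0130 / 100
Result: 0.1698 kg


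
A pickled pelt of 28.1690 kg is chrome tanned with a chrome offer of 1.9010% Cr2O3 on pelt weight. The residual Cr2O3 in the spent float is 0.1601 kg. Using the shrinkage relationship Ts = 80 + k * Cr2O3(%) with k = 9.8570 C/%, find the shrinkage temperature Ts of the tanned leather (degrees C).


Offered = pelt * offer_pct / 100 = 28.1690 * 1.9010 / 100 = 0.5355 kg
Uptake = offered - residual = 0.5355 - 0.1601 = 0.3754 kg
Cr2O3% on pelt = uptake / pelt * 100 = 0.3754 / 28.1690 * 100 = 1.3326 %
Ts = 80 + k * Cr2O3% = 80 + 9.8570 * 1.3326 = 93.1359 C


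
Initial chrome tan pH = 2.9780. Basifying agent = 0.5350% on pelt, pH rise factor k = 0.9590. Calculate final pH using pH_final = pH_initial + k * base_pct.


Formula: pH_final = pH_initial + k * base_pct
Substituting: pH_final = 2.9780 + 0.9590 * 0.5350
Result: 3.4911


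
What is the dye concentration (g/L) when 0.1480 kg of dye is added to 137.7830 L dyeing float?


Formula: Conc = dye_mass(kg) / volume(L) * 1000
Substituting: Conc = 0.1480 / 137.7830 * 1000
Result: 1.0742 g/L


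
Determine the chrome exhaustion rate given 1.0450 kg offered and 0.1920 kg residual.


Formula: Uptake = (offered - residual) / offered * 100
Substituting: Uptake = (1.0450 - 0.1920) / 1.0450 * 100
Result: 81.6268 %


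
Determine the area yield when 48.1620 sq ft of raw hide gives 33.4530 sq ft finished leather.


Formula: Yield = finished / raw * 100
Substituting: Yield = 33.4530 / 48.1620 * 100
Result: 69.4593 %


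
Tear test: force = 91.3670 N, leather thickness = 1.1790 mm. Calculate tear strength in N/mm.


Formula: Tear strength = force / thickness
Substituting: Tear strength = 91.3670 / 1.1790
Result: 77.4953 N/mm


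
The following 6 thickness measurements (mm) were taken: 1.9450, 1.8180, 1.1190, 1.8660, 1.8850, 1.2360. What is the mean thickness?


Formula: Average = sum / n
Substituting: Average = 9.8690 / 6
Result: 1.6448 mm


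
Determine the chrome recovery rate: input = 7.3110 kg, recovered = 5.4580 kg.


Formula: Recovery = recovered / input * 100
Substituting: Recovery = 5.4580 / 7.3110 * 100
Result: 74.6546 %


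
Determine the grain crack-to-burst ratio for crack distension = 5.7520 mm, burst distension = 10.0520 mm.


Formula: Ratio = crack / burst
Substituting: Ratio = 5.7520 / 10.0520
Result: 0.5722


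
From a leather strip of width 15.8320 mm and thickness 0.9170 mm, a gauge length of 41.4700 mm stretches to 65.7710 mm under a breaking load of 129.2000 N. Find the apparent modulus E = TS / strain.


TS = F / (w * t) = 129.2000 / (15.8320 * 0.9170) = 8.8993 N/mm^2
strain = (Lf - L0) / L0 = (65.7710 - 41.4700) / 41.4700 = 0.5860
E = TS / strain = 8.8993 / 0.5860 = 15.1868 N/mm^2


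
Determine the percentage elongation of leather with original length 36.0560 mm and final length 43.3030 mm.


Formula: Elongation = (Lf - L0) / L0 * 100
Substituting: Elongation = (43.3030 - 36.0560) / 36.0560 * 100
Result: 20.0993 %


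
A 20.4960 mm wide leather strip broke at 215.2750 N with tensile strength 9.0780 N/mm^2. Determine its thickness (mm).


Formula: t = F / (TS * w)
Substituting: t = 215.2750 / (9.0780 * 20.4960)
Result: 1.1570 mm


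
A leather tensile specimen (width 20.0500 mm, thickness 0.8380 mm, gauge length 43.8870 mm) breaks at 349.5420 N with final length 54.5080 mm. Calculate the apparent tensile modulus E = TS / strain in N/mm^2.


TS = F / (w * t) = 349.5420 / (20.0500 * 0.8380) = 20.8037 N/mm^2
strain = (Lf - L0) / L0 = (54.5080 - 43.8870) / 43.8870 = 0.2420
E = TS / strain = 20.8037 / 0.2420 = 85.9630 N/mm^2


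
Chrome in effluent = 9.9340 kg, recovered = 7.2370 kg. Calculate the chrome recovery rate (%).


Formula: Recovery = recovered / input * 100
Substituting: Recovery = 7.2370 / 9.9340 * 100
Result: 72.8508 %


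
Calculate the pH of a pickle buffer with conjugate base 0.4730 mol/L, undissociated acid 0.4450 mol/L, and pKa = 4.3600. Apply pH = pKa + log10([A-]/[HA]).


ratio = [A-] / [HA] = 0.4730 / 0.4450 = 1.0629
log10(ratio) = 0.0265011
pH = pKa + log10(ratio) = 4.3600 + 0.0265011 = 4.3865


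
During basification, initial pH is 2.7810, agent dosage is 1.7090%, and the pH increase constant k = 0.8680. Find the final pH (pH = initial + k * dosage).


Formula: pH_final = pH_initial + k * base_pct
Substituting: pH_final = 2.7810 + 0.8680 * 1.7090
Result: 4.2644


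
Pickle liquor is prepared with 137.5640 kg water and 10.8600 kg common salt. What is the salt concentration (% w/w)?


Formula: Conc = salt / (water + salt) * 100
Substituting: Conc = 10.8600 / (137.5640 + 10.8600) * 100
Result: 7.3169 %


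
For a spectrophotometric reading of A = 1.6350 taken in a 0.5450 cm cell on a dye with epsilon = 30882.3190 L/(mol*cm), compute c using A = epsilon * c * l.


Formula: c = A / (epsilon * l)
Substituting: c = 1.6350 / (30882.3190 * 0.5450)
Result: 9.7143e-05 mol/L


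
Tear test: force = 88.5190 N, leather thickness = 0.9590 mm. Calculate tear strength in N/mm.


Formula: Tear strength = force / thickness
Substituting: Tear strength = 88.5190 / 0.9590
Result: 92.3034 N/mm


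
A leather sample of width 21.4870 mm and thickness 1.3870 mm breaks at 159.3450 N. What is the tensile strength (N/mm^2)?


Formula: TS = force / (width * thickness)
Substituting: TS = 159.3450 / (21.4870 * 1.3870)
Result: 5.3467 N/mm^2


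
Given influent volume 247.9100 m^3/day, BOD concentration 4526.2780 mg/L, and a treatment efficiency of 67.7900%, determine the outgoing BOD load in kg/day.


Load_in = volume * conc / 1000 = 247.9100 * 4526.2780 / 1000 = 1122.1096 kg/day
Removed = Load_in * eff / 100 = 1122.1096 * 67.7900 / 100 = 760.6781 kg/day
Load_out = Load_in - Removed = 1122.1096 - 760.6781 = 361.4315 kg/day


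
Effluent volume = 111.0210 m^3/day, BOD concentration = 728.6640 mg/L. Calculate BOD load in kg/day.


Formula: BOD_load = volume * conc / 1000
Substituting: BOD_load = 111.0210 * 728.6640 / 1000
Result: 80.8970 kg/day


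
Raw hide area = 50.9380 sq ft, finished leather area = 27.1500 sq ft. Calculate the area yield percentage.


Formula: Yield = finished / raw * 100
Substituting: Yield = 27.1500 / 50.9380 * 100
Result: 53.3001 %


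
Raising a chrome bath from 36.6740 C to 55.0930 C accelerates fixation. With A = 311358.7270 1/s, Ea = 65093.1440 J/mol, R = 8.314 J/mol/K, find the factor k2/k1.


T1 = 36.6740 + 273.15 = 309.8240 K; T2 = 55.0930 + 273.15 = 328.2430 K
k1 = A * exp(-Ea/(R*T1)) = 311358.7270 * exp(-65093.1440/(8.314*309.8240)) = 3.3000e-06 1/s
k2 = A * exp(-Ea/(R*T2)) = 311358.7270 * exp(-65093.1440/(8.314*328.2430)) = 1.3625e-05 1/s
k2/k1 = 1.3625e-05 / 3.3000e-06 = 4.1289


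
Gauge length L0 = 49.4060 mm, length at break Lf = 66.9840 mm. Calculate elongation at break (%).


Formula: Elongation = (Lf - L0) / L0 * 100
Substituting: Elongation = (66.9840 - 49.4060) / 49.4060 * 100
Result: 35.5787 %


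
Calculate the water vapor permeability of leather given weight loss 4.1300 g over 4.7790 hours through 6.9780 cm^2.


Formula: WVP = loss / (area * time)
Substituting: WVP = 4.1300 / (6.9780 * 4.7790)
Result: 0.1238 g/(cm^2*hr)


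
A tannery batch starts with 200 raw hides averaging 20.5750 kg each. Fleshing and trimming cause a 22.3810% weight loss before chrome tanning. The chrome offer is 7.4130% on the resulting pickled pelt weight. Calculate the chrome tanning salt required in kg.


Total_raw = N * avg_wt = 200 * 20.5750 = 4115.0000 kg
Substrate = Total_raw * (1 - loss/100) = 4115.0000 * (1 - 22.3810/100) = 3194.0218 kg
Chrome = Substrate * pct / 100 = 3194.0218 * 7.4130 / 100 = 236.7728 kg


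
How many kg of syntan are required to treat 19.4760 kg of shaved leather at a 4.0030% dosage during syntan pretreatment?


Formula: Syntan = substrate * pct / 100
Substituting: Syntan = 19.4760 * 4.0030 / 100
Result: 0.7796 kg


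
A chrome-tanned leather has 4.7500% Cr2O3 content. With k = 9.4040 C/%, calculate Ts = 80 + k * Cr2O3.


Formula: Ts = 80 + k * Cr2O3
Substituting: Ts = 80 + 9.4040 * 4.7500
Result: 124.6690 C


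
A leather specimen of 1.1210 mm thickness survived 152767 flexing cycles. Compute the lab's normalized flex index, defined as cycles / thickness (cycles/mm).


Formula: Index = cycles / thickness
Substituting: Index = 152767 / 1.1210
Result: 136277.4309 cycles/mm


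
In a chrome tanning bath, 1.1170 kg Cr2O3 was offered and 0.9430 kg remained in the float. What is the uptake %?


Formula: Uptake = (offered - residual) / offered * 100
Substituting: Uptake = (1.1170 - 0.9430) / 1.1170 * 100
Result: 15.5774 %


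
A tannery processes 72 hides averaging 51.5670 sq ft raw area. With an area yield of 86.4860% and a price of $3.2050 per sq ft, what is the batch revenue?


Raw_total = N * avg_area = 72 * 51.5670 = 3712.8240 sq ft
Finished = Raw_total * yield / 100 = 3712.8240 * 86.4860 / 100 = 3211.0730 sq ft
Value = Finished * price = 3211.0730 * 3.2050 = 10291.4889 $


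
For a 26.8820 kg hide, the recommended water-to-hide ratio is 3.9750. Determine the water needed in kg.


Formula: Water = hide_weight * ratio
Substituting: Water = 26.8820 * 3.9750
Result: 106.8560 kg


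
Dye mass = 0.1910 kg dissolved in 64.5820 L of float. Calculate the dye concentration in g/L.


Formula: Conc = dye_mass(kg) / volume(L) * 1000
Substituting: Conc = 0.1910 / 64.5820 * 1000
Result: 2.9575 g/L


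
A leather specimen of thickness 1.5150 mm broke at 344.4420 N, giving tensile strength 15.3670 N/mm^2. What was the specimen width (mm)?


Formula: w = F / (TS * t)
Substituting: w = 344.4420 / (15.3670 * 1.5150)
Result: 14.7950 mm


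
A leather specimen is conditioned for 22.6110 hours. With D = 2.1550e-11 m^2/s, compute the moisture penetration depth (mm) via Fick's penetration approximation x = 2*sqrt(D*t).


t = 22.6110 hr * 3600 = 81399.6000 s
D * t = 2.1550e-11 * 81399.6000 = 1.7542e-06
x = 2 * sqrt(D*t) = 2 * sqrt(1.7542e-06) = 0.0026489 m = 2.6489 mm


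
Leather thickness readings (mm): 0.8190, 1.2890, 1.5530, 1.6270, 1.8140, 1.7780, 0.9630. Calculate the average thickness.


Formula: Average = sum / n
Substituting: Average = 9.8430 / 7
Result: 1.4061 mm


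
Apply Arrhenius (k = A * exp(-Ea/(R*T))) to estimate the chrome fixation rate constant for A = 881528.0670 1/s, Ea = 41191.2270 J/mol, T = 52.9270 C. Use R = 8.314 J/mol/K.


T_K = T_C + 273.15 = 52.9270 + 273.15 = 326.0770 K
exponent = -Ea / (R * T_K) = -41191.2270 / (8.314 * 326.0770) = -15.1941
k = A * exp(exponent) = 881528.0670 * exp(-15.1941) = 0.2221 1/s


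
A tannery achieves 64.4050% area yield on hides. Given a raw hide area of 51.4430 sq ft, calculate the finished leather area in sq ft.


Formula: finished = raw * yield / 100
Substituting: finished = 51.4430 * 64.4050 / 100
Result: 33.1319 sq ft


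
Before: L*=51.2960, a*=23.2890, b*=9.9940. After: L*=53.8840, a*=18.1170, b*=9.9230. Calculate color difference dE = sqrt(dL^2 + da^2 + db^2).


dL = 2.5880, da = -5.1720, db = -0.071
dE = sqrt(2.5880^2 + (-5.1720)^2 + (-0.071)^2) = 5.7838


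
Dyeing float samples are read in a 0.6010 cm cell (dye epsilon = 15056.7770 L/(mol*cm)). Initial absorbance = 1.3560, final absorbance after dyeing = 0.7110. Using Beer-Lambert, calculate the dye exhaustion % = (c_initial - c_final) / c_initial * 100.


c_initial = A_i / (epsilon * l) = 1.3560 / (15056.7770 * 0.6010) = 1.4985e-04 mol/L
c_final = A_f / (epsilon * l) = 0.7110 / (15056.7770 * 0.6010) = 7.8571e-05 mol/L
Exhaustion = (c_initial - c_final) / c_initial * 100 = (1.4985e-04 - 7.8571e-05) / 1.4985e-04 * 100 = 47.5664 %


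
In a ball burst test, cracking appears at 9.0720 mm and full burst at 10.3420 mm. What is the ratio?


Formula: Ratio = crack / burst
Substituting: Ratio = 9.0720 / 10.3420
Result: 0.8772


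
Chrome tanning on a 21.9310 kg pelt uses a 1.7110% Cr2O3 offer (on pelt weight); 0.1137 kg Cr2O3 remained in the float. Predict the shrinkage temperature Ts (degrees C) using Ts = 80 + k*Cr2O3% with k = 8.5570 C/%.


Offered = pelt * offer_pct / 100 = 21.9310 * 1.7110 / 100 = 0.3752 kg
Uptake = offered - residual = 0.3752 - 0.1137 = 0.2615 kg
Cr2O3% on pelt = uptake / pelt * 100 = 0.2615 / 21.9310 * 100 = 1.1926 %
Ts = 80 + k * Cr2O3% = 80 + 8.5570 * 1.1926 = 90.2047 C


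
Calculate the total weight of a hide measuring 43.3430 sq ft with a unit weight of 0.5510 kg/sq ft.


Formula: Weight = area * weight_per_sqft
Substituting: Weight = 43.3430 * 0.5510
Result: 23.8820 kg


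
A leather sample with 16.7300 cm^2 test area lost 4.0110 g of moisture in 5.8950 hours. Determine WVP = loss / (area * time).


Formula: WVP = loss / (area * time)
Substituting: WVP = 4.0110 / (16.7300 * 5.8950)
Result: 0.0406699 g/(cm^2*hr)


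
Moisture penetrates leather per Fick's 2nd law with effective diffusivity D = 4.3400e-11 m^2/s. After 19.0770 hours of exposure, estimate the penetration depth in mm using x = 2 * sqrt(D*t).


t = 19.0770 hr * 3600 = 68677.2000 s
D * t = 4.3400e-11 * 68677.2000 = 2.9806e-06
x = 2 * sqrt(D*t) = 2 * sqrt(2.9806e-06) = 0.00345288 m = 3.4529 mm


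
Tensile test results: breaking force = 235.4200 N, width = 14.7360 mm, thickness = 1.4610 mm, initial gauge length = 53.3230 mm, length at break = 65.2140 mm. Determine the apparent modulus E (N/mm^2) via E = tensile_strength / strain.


TS = F / (w * t) = 235.4200 / (14.7360 * 1.4610) = 10.9349 N/mm^2
strain = (Lf - L0) / L0 = (65.2140 - 53.3230) / 53.3230 = 0.2230
E = TS / strain = 10.9349 / 0.2230 = 49.0354 N/mm^2


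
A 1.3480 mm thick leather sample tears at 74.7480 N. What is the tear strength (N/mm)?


Formula: Tear strength = force / thickness
Substituting: Tear strength = 74.7480 / 1.3480
Result: 55.4510 N/mm


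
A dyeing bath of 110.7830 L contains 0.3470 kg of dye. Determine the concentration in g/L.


Formula: Conc = dye_mass(kg) / volume(L) * 1000
Substituting: Conc = 0.3470 / 110.7830 * 1000
Result: 3.1322 g/L


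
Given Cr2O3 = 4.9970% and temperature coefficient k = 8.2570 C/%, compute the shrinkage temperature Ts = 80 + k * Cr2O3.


Formula: Ts = 80 + k * Cr2O3
Substituting: Ts = 80 + 8.2570 * 4.9970
Result: 121.2602 C


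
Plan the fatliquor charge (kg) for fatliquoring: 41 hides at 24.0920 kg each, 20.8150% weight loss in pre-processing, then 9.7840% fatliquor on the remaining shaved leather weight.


Total_raw = N * avg_wt = 41 * 24.0920 = 987.7720 kg
Substrate = Total_raw * (1 - loss/100) = 987.7720 * (1 - 20.8150/100) = 782.1673 kg
Fat = Substrate * pct / 100 = 782.1673 * 9.7840 / 100 = 76.5272 kg


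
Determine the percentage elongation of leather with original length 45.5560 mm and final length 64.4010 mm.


Formula: Elongation = (Lf - L0) / L0 * 100
Substituting: Elongation = (64.4010 - 45.5560) / 45.5560 * 100
Result: 41.3667 %


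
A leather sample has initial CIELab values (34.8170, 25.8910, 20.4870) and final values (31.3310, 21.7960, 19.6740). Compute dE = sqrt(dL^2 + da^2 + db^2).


dL = -3.4860, da = -4.0950, db = -0.8130
dE = sqrt((-3.4860)^2 + (-4.0950)^2 + (-0.8130)^2) = 5.4390


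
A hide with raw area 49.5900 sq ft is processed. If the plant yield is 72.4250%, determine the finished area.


Formula: finished = raw * yield / 100
Substituting: finished = 49.5900 * 72.4250 / 100
Result: 35.9156 sq ft


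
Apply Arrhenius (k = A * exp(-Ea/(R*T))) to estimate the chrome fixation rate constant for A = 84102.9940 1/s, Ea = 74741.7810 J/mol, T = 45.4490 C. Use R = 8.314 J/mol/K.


T_K = T_C + 273.15 = 45.4490 + 273.15 = 318.5990 K
exponent = -Ea / (R * T_K) = -74741.7810 / (8.314 * 318.5990) = -28.2169
k = A * exp(exponent) = 84102.9940 * exp(-28.2169) = 4.6814e-08 1/s


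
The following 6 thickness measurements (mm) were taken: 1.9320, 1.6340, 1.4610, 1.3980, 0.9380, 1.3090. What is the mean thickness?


Formula: Average = sum / n
Substituting: Average = 8.6720 / 6
Result: 1.4453 mm


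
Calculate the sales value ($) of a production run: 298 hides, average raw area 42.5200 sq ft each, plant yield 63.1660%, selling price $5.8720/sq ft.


Raw_total = N * avg_area = 298 * 42.5200 = 12670.9600 sq ft
Finished = Raw_total * yield / 100 = 12670.9600 * 63.1660 / 100 = 8003.7386 sq ft
Value = Finished * price = 8003.7386 * 5.8720 = 46997.9530 $


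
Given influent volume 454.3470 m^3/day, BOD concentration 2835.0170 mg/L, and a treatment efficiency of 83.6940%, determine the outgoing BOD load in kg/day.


Load_in = volume * conc / 1000 = 454.3470 * 2835.0170 / 1000 = 1288.0815 kg/day
Removed = Load_in * eff / 100 = 1288.0815 * 83.6940 / 100 = 1078.0469 kg/day
Load_out = Load_in - Removed = 1288.0815 - 1078.0469 = 210.0346 kg/day


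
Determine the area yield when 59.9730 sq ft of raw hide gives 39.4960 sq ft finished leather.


Formula: Yield = finished / raw * 100
Substituting: Yield = 39.4960 / 59.9730 * 100
Result: 65.8563 %


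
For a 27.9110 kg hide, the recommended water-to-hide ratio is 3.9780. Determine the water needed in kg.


Formula: Water = hide_weight * ratio
Substituting: Water = 27.9110 * 3.9780
Result: 111.0300 kg


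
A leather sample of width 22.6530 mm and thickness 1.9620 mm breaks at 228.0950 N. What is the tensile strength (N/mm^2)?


Formula: TS = force / (width * thickness)
Substituting: TS = 228.0950 / (22.6530 * 1.9620)
Result: 5.1321 N/mm^2


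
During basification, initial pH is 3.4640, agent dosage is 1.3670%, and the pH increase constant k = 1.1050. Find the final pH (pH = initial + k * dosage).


Formula: pH_final = pH_initial + k * base_pct
Substituting: pH_final = 3.4640 + 1.1050 * 1.3670
Result: 4.9745


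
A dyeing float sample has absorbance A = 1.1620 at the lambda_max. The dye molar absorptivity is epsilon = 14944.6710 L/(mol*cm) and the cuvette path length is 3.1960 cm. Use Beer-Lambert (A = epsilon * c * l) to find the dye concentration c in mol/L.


Formula: c = A / (epsilon * l)
Substituting: c = 1.1620 / (14944.6710 * 3.1960)
Result: 2.4328e-05 mol/L


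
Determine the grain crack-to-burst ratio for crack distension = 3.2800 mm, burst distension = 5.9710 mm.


Formula: Ratio = crack / burst
Substituting: Ratio = 3.2800 / 5.9710
Result: 0.5493


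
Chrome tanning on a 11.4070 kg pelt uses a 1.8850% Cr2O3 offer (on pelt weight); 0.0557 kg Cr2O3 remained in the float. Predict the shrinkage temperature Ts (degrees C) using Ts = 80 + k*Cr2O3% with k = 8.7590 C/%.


Offered = pelt * offer_pct / 100 = 11.4070 * 1.8850 / 100 = 0.2150 kg
Uptake = offered - residual = 0.2150 - 0.0557 = 0.1593 kg
Cr2O3% on pelt = uptake / pelt * 100 = 0.1593 / 11.4070 * 100 = 1.3967 %
Ts = 80 + k * Cr2O3% = 80 + 8.7590 * 1.3967 = 92.2337 C


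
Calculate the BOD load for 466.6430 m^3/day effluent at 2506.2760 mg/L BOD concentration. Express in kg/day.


Formula: BOD_load = volume * conc / 1000
Substituting: BOD_load = 466.6430 * 2506.2760 / 1000
Result: 1169.5362 kg/day


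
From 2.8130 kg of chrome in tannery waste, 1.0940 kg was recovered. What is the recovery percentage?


Formula: Recovery = recovered / input * 100
Substituting: Recovery = 1.0940 / 2.8130 * 100
Result: 38.8909 %


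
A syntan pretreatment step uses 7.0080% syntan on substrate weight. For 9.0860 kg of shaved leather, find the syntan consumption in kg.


Formula: Syntan = substrate * pct / 100
Substituting: Syntan = 9.0860 * 7.0080 / 100
Result: 0.6367 kg


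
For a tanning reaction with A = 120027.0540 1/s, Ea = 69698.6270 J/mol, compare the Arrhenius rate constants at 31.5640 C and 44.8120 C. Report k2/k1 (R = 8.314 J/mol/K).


T1 = 31.5640 + 273.15 = 304.7140 K; T2 = 44.8120 + 273.15 = 317.9620 K
k1 = A * exp(-Ea/(R*T1)) = 120027.0540 * exp(-69698.6270/(8.314*304.7140)) = 1.3520e-07 1/s
k2 = A * exp(-Ea/(R*T2)) = 120027.0540 * exp(-69698.6270/(8.314*317.9620)) = 4.2541e-07 1/s
k2/k1 = 4.2541e-07 / 1.3520e-07 = 3.1465


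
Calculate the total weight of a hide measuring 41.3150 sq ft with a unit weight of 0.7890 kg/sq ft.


Formula: Weight = area * weight_per_sqft
Substituting: Weight = 41.3150 * 0.7890
Result: 32.5975 kg


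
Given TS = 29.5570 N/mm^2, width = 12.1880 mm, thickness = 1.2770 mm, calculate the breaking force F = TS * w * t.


Formula: F = TS * w * t
Substituting: F = 29.5570 * 12.1880 * 1.2770
Result: 460.0274 N


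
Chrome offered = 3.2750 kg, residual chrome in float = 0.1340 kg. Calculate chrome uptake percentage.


Formula: Uptake = (offered - residual) / offered * 100
Substituting: Uptake = (3.2750 - 0.1340) / 3.2750 * 100
Result: 95.9084 %


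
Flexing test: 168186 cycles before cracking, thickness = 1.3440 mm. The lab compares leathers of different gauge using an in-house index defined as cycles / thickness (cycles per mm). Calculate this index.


Formula: Index = cycles / thickness
Substituting: Index = 168186 / 1.3440
Result: 125138.3929 cycles/mm


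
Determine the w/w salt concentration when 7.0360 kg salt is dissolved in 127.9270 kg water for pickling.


Formula: Conc = salt / (water + salt) * 100
Substituting: Conc = 7.0360 / (127.9270 + 7.0360) * 100
Result: 5.2133 %


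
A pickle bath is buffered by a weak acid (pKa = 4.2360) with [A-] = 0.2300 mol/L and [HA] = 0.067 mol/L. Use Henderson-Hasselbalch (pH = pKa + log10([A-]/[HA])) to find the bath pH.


ratio = [A-] / [HA] = 0.2300 / 0.067 = 3.4328
log10(ratio) = 0.5357
pH = pKa + log10(ratio) = 4.2360 + 0.5357 = 4.7717


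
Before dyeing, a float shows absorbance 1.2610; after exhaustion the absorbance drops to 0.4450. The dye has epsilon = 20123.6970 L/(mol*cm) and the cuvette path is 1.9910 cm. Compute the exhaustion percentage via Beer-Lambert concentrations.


c_initial = A_i / (epsilon * l) = 1.2610 / (20123.6970 * 1.9910) = 3.1473e-05 mol/L
c_final = A_f / (epsilon * l) = 0.4450 / (20123.6970 * 1.9910) = 1.1107e-05 mol/L
Exhaustion = (c_initial - c_final) / c_initial * 100 = (3.1473e-05 - 1.1107e-05) / 3.1473e-05 * 100 = 64.7105 %


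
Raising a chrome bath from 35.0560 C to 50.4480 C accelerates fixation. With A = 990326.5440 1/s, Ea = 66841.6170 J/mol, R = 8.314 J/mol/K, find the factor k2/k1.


T1 = 35.0560 + 273.15 = 308.2060 K; T2 = 50.4480 + 273.15 = 323.5980 K
k1 = A * exp(-Ea/(R*T1)) = 990326.5440 * exp(-66841.6170/(8.314*308.2060)) = 4.6460e-06 1/s
k2 = A * exp(-Ea/(R*T2)) = 990326.5440 * exp(-66841.6170/(8.314*323.5980)) = 1.6067e-05 1/s
k2/k1 = 1.6067e-05 / 4.6460e-06 = 3.4582


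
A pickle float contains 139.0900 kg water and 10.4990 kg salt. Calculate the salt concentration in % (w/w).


Formula: Conc = salt / (water + salt) * 100
Substituting: Conc = 10.4990 / (139.0900 + 10.4990) * 100
Result: 7.0186 %


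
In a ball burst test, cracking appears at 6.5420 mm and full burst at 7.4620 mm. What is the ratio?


Formula: Ratio = crack / burst
Substituting: Ratio = 6.5420 / 7.4620
Result: 0.8767


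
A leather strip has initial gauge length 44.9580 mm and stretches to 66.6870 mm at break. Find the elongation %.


Formula: Elongation = (Lf - L0) / L0 * 100
Substituting: Elongation = (66.6870 - 44.9580) / 44.9580 * 100
Result: 48.3318 %


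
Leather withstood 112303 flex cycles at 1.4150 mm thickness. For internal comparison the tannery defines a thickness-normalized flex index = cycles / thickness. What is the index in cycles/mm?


Formula: Index = cycles / thickness
Substituting: Index = 112303 / 1.4150
Result: 79366.0777 cycles/mm


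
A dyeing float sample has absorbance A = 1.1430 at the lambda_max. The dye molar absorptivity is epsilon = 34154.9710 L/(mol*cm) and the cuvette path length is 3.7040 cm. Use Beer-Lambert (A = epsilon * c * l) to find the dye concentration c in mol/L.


Formula: c = A / (epsilon * l)
Substituting: c = 1.1430 / (34154.9710 * 3.7040)
Result: 9.0349e-06 mol/L


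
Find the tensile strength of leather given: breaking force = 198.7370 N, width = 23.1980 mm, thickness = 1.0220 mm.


Formula: TS = force / (width * thickness)
Substituting: TS = 198.7370 / (23.1980 * 1.0220)
Result: 8.3826 N/mm^2


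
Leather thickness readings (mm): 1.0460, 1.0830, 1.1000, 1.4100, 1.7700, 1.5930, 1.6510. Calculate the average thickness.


Formula: Average = sum / n
Substituting: Average = 9.6530 / 7
Result: 1.3790 mm


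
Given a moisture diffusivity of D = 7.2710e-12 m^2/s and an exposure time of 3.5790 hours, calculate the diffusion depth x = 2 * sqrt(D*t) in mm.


t = 3.5790 hr * 3600 = 12884.4000 s
D * t = 7.2710e-12 * 12884.4000 = 9.3682e-08
x = 2 * sqrt(D*t) = 2 * sqrt(9.3682e-08) = 6.1215e-04 m = 0.6122 mm


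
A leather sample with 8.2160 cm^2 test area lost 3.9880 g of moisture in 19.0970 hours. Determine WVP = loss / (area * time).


Formula: WVP = loss / (area * time)
Substituting: WVP = 3.9880 / (8.2160 * 19.0970)
Result: 0.0254173 g/(cm^2*hr)


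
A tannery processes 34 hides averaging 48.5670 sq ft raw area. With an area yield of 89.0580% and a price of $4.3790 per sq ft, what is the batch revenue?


Raw_total = N * avg_area = 34 * 48.5670 = 1651.2780 sq ft
Finished = Raw_total * yield / 100 = 1651.2780 * 89.0580 / 100 = 1470.5952 sq ft
Value = Finished * price = 1470.5952 * 4.3790 = 6439.7362 $


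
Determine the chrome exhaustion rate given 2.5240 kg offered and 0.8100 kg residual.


Formula: Uptake = (offered - residual) / offered * 100
Substituting: Uptake = (2.5240 - 0.8100) / 2.5240 * 100
Result: 67.9081 %


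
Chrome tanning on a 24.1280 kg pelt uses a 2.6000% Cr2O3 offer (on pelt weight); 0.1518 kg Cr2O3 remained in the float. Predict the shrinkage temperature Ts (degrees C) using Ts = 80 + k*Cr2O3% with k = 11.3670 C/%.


Offered = pelt * offer_pct / 100 = 24.1280 * 2.6000 / 100 = 0.6273 kg
Uptake = offered - residual = 0.6273 - 0.1518 = 0.4755 kg
Cr2O3% on pelt = uptake / pelt * 100 = 0.4755 / 24.1280 * 100 = 1.9709 %
Ts = 80 + k * Cr2O3% = 80 + 11.3670 * 1.9709 = 102.4027 C


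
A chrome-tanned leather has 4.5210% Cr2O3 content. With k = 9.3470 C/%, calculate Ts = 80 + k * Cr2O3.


Formula: Ts = 80 + k * Cr2O3
Substituting: Ts = 80 + 9.3470 * 4.5210
Result: 122.2578 C


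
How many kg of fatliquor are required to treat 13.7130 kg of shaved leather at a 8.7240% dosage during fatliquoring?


Formula: Fat = substrate * pct / 100
Substituting: Fat = 13.7130 * 8.7240 / 100
Result: 1.1963 kg


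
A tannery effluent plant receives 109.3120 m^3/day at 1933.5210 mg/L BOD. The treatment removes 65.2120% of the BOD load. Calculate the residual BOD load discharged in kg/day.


Load_in = volume * conc / 1000 = 109.3120 * 1933.5210 / 1000 = 211.3570 kg/day
Removed = Load_in * eff / 100 = 211.3570 * 65.2120 / 100 = 137.8302 kg/day
Load_out = Load_in - Removed = 211.3570 - 137.8302 = 73.5269 kg/day


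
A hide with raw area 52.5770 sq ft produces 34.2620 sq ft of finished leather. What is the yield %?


Formula: Yield = finished / raw * 100
Substituting: Yield = 34.2620 / 52.5770 * 100
Result: 65.1654 %


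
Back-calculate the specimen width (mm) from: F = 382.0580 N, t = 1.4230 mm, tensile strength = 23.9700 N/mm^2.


Formula: w = F / (TS * t)
Substituting: w = 382.0580 / (23.9700 * 1.4230)
Result: 11.2010 mm


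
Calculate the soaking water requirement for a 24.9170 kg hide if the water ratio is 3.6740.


Formula: Water = hide_weight * ratio
Substituting: Water = 24.9170 * 3.6740
Result: 91.5451 kg


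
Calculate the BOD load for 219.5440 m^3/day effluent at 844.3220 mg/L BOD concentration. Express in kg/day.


Formula: BOD_load = volume * conc / 1000
Substituting: BOD_load = 219.5440 * 844.3220 / 1000
Result: 185.3658 kg/day


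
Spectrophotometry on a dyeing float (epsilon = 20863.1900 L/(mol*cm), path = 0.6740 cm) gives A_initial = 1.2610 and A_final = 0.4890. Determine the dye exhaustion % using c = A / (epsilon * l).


c_initial = A_i / (epsilon * l) = 1.2610 / (20863.1900 * 0.6740) = 8.9676e-05 mol/L
c_final = A_f / (epsilon * l) = 0.4890 / (20863.1900 * 0.6740) = 3.4775e-05 mol/L
Exhaustion = (c_initial - c_final) / c_initial * 100 = (8.9676e-05 - 3.4775e-05) / 8.9676e-05 * 100 = 61.2213 %


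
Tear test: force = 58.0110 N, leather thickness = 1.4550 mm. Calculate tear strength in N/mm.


Formula: Tear strength = force / thickness
Substituting: Tear strength = 58.0110 / 1.4550
Result: 39.8701 N/mm


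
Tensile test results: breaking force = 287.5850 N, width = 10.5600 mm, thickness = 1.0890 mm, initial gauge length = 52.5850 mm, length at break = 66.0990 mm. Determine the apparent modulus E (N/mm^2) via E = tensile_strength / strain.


TS = F / (w * t) = 287.5850 / (10.5600 * 1.0890) = 25.0077 N/mm^2
strain = (Lf - L0) / L0 = (66.0990 - 52.5850) / 52.5850 = 0.2570
E = TS / strain = 25.0077 / 0.2570 = 97.3089 N/mm^2


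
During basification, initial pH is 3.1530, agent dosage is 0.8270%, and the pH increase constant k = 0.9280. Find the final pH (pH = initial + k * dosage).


Formula: pH_final = pH_initial + k * base_pct
Substituting: pH_final = 3.1530 + 0.9280 * 0.8270
Result: 3.9205


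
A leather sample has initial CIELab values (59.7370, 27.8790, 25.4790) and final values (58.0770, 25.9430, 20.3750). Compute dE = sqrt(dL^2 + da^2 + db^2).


dL = -1.6600, da = -1.9360, db = -5.1040
dE = sqrt((-1.6600)^2 + (-1.9360)^2 + (-5.1040)^2) = 5.7057


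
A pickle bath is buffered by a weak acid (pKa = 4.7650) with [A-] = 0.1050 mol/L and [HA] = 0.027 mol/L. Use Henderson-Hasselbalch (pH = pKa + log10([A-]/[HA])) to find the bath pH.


ratio = [A-] / [HA] = 0.1050 / 0.027 = 3.8889
log10(ratio) = 0.5898
pH = pKa + log10(ratio) = 4.7650 + 0.5898 = 5.3548


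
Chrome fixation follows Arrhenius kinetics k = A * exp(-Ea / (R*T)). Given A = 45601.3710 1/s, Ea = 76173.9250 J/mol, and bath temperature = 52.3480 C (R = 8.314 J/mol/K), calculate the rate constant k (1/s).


T_K = T_C + 273.15 = 52.3480 + 273.15 = 325.4980 K
exponent = -Ea / (R * T_K) = -76173.9250 / (8.314 * 325.4980) = -28.1480
k = A * exp(exponent) = 45601.3710 * exp(-28.1480) = 2.7192e-08 1/s


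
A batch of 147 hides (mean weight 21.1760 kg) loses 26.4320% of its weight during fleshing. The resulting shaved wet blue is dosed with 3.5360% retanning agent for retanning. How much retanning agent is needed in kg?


Total_raw = N * avg_wt = 147 * 21.1760 = 3112.8720 kg
Substrate = Total_raw * (1 - loss/100) = 3112.8720 * (1 - 26.4320/100) = 2290.0777 kg
Retan = Substrate * pct / 100 = 2290.0777 * 3.5360 / 100 = 80.9771 kg


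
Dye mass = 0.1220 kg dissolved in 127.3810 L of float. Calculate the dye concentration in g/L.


Formula: Conc = dye_mass(kg) / volume(L) * 1000
Substituting: Conc = 0.1220 / 127.3810 * 1000
Result: 0.9578 g/L


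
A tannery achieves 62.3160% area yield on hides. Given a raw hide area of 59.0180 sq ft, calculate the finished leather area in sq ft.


Formula: finished = raw * yield / 100
Substituting: finished = 59.0180 * 62.3160 / 100
Result: 36.7777 sq ft


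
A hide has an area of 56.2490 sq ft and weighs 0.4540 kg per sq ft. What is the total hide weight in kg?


Formula: Weight = area * weight_per_sqft
Substituting: Weight = 56.2490 * 0.4540
Result: 25.5370 kg


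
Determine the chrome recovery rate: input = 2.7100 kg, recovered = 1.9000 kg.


Formula: Recovery = recovered / input * 100
Substituting: Recovery = 1.9000 / 2.7100 * 100
Result: 70.1107 %


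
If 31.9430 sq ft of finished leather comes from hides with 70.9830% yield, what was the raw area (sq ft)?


Formula: raw = finished * 100 / yield
Substituting: raw = 31.9430 * 100 / 70.9830
Result: 45.0009 sq ft


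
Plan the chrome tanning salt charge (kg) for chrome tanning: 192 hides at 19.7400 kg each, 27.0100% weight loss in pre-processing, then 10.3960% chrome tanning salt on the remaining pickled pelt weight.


Total_raw = N * avg_wt = 192 * 19.7400 = 3790.0800 kg
Substrate = Total_raw * (1 - loss/100) = 3790.0800 * (1 - 27.0100/100) = 2766.3794 kg
Chrome = Substrate * pct / 100 = 2766.3794 * 10.3960 / 100 = 287.5928 kg


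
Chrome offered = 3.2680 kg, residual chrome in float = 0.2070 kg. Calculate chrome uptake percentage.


Formula: Uptake = (offered - residual) / offered * 100
Substituting: Uptake = (3.2680 - 0.2070) / 3.2680 * 100
Result: 93.6659 %


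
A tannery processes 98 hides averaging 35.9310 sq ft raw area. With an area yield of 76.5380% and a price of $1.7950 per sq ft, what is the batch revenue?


Raw_total = N * avg_area = 98 * 35.9310 = 3521.2380 sq ft
Finished = Raw_total * yield / 100 = 3521.2380 * 76.5380 / 100 = 2695.0851 sq ft
Value = Finished * price = 2695.0851 * 1.7950 = 4837.6778 $


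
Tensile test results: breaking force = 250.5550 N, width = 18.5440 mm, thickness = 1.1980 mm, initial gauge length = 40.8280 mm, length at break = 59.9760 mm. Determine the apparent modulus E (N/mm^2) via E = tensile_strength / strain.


TS = F / (w * t) = 250.5550 / (18.5440 * 1.1980) = 11.2783 N/mm^2
strain = (Lf - L0) / L0 = (59.9760 - 40.8280) / 40.8280 = 0.4690
E = TS / strain = 11.2783 / 0.4690 = 24.0479 N/mm^2


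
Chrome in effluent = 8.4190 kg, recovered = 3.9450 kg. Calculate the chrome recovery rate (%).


Formula: Recovery = recovered / input * 100
Substituting: Recovery = 3.9450 / 8.4190 * 100
Result: 46.8583 %


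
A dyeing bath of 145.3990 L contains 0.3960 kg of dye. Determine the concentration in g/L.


Formula: Conc = dye_mass(kg) / volume(L) * 1000
Substituting: Conc = 0.3960 / 145.3990 * 1000
Result: 2.7235 g/L


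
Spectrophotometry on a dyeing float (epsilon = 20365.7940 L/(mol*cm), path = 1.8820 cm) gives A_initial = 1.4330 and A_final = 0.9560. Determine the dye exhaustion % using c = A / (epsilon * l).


c_initial = A_i / (epsilon * l) = 1.4330 / (20365.7940 * 1.8820) = 3.7387e-05 mol/L
c_final = A_f / (epsilon * l) = 0.9560 / (20365.7940 * 1.8820) = 2.4942e-05 mol/L
Exhaustion = (c_initial - c_final) / c_initial * 100 = (3.7387e-05 - 2.4942e-05) / 3.7387e-05 * 100 = 33.2868 %


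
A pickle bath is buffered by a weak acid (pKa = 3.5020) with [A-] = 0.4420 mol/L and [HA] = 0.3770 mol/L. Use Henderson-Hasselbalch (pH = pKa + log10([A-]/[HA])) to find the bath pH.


ratio = [A-] / [HA] = 0.4420 / 0.3770 = 1.1724
log10(ratio) = 0.0690809
pH = pKa + log10(ratio) = 3.5020 + 0.0690809 = 3.5711


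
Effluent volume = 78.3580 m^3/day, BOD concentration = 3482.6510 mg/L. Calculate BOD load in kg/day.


Formula: BOD_load = volume * conc / 1000
Substituting: BOD_load = 78.3580 * 3482.6510 / 1000
Result: 272.8936 kg/day


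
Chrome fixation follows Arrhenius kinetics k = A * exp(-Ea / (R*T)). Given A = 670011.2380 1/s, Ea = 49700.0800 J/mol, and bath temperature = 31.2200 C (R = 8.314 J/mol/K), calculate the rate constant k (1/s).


T_K = T_C + 273.15 = 31.2200 + 273.15 = 304.3700 K
exponent = -Ea / (R * T_K) = -49700.0800 / (8.314 * 304.3700) = -19.6402
k = A * exp(exponent) = 670011.2380 * exp(-19.6402) = 0.00197909 1/s


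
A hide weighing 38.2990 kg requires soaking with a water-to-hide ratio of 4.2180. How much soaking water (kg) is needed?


Formula: Water = hide_weight * ratio
Substituting: Water = 38.2990 * 4.2180
Result: 161.5452 kg


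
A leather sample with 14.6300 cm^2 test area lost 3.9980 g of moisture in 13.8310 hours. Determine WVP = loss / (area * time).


Formula: WVP = loss / (area * time)
Substituting: WVP = 3.9980 / (14.6300 * 13.8310)
Result: 0.0197581 g/(cm^2*hr)


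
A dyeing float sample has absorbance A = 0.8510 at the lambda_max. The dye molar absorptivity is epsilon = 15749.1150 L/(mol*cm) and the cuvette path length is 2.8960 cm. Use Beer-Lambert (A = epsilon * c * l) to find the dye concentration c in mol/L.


Formula: c = A / (epsilon * l)
Substituting: c = 0.8510 / (15749.1150 * 2.8960)
Result: 1.8658e-05 mol/L


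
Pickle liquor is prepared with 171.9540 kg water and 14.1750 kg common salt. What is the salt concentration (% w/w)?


Formula: Conc = salt / (water + salt) * 100
Substituting: Conc = 14.1750 / (171.9540 + 14.1750) * 100
Result: 7.6157 %


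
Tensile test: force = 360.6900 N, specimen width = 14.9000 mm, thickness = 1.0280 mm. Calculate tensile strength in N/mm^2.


Formula: TS = force / (width * thickness)
Substituting: TS = 360.6900 / (14.9000 * 1.0280)
Result: 23.5480 N/mm^2


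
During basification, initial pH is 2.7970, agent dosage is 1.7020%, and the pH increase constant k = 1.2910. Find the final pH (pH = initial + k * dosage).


Formula: pH_final = pH_initial + k * base_pct
Substituting: pH_final = 2.7970 + 1.2910 * 1.7020
Result: 4.9943
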